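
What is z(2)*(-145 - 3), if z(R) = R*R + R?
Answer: -888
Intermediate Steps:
z(R) = R + R² (z(R) = R² + R = R + R²)
z(2)*(-145 - 3) = (2*(1 + 2))*(-145 - 3) = (2*3)*(-148) = 6*(-148) = -888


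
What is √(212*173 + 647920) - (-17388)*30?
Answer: 521640 + 2*√171149 ≈ 5.2247e+5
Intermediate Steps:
√(212*173 + 647920) - (-17388)*30 = √(36676 + 647920) - 1*(-521640) = √684596 + 521640 = 2*√171149 + 521640 = 521640 + 2*√171149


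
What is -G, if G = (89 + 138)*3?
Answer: -681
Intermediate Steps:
G = 681 (G = 227*3 = 681)
-G = -1*681 = -681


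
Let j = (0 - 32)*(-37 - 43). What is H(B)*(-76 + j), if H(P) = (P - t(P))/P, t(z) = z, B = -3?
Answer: 0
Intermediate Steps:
j = 2560 (j = -32*(-80) = 2560)
H(P) = 0 (H(P) = (P - P)/P = 0/P = 0)
H(B)*(-76 + j) = 0*(-76 + 2560) = 0*2484 = 0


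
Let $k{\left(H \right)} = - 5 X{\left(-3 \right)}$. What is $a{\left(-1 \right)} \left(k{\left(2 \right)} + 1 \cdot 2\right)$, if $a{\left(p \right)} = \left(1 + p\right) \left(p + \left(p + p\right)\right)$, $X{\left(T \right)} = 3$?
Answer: $0$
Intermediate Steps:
$k{\left(H \right)} = -15$ ($k{\left(H \right)} = \left(-5\right) 3 = -15$)
$a{\left(p \right)} = 3 p \left(1 + p\right)$ ($a{\left(p \right)} = \left(1 + p\right) \left(p + 2 p\right) = \left(1 + p\right) 3 p = 3 p \left(1 + p\right)$)
$a{\left(-1 \right)} \left(k{\left(2 \right)} + 1 \cdot 2\right) = 3 \left(-1\right) \left(1 - 1\right) \left(-15 + 1 \cdot 2\right) = 3 \left(-1\right) 0 \left(-15 + 2\right) = 0 \left(-13\right) = 0$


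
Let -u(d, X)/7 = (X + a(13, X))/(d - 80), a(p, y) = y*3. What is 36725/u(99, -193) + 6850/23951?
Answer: 16749426425/129431204 ≈ 129.41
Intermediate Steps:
a(p, y) = 3*y
u(d, X) = -28*X/(-80 + d) (u(d, X) = -7*(X + 3*X)/(d - 80) = -7*4*X/(-80 + d) = -28*X/(-80 + d))
36725/u(99, -193) + 6850/23951 = 36725/((-28*(-193)/(-80 + 99))) + 6850/23951 = 36725/((-28*(-193)/19)) + 6850*(1/23951) = 36725/((-28*(-193)*1/19)) + 6850/23951 = 36725/(5404/19) + 6850/23951 = 36725*(19/5404) + 6850/23951 = 697775/5404 + 6850/23951 = 16749426425/129431204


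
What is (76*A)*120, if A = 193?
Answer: 1760160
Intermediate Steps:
(76*A)*120 = (76*193)*120 = 14668*120 = 1760160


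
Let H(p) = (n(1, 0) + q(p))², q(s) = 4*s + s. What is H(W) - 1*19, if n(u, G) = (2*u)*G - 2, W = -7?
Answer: 1350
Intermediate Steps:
n(u, G) = -2 + 2*G*u (n(u, G) = 2*G*u - 2 = -2 + 2*G*u)
q(s) = 5*s
H(p) = (-2 + 5*p)² (H(p) = ((-2 + 2*0*1) + 5*p)² = ((-2 + 0) + 5*p)² = (-2 + 5*p)²)
H(W) - 1*19 = (-2 + 5*(-7))² - 1*19 = (-2 - 35)² - 19 = (-37)² - 19 = 1369 - 19 = 1350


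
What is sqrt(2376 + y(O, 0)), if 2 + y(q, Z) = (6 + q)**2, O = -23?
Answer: sqrt(2663) ≈ 51.604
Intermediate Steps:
y(q, Z) = -2 + (6 + q)**2
sqrt(2376 + y(O, 0)) = sqrt(2376 + (-2 + (6 - 23)**2)) = sqrt(2376 + (-2 + (-17)**2)) = sqrt(2376 + (-2 + 289)) = sqrt(2376 + 287) = sqrt(2663)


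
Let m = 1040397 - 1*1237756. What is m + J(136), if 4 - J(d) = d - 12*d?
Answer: -195859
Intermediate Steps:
J(d) = 4 + 11*d (J(d) = 4 - (d - 12*d) = 4 - (-11)*d = 4 + 11*d)
m = -197359 (m = 1040397 - 1237756 = -197359)
m + J(136) = -197359 + (4 + 11*136) = -197359 + (4 + 1496) = -197359 + 1500 = -195859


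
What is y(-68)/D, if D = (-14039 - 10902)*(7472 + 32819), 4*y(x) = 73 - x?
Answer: -141/4019591324 ≈ -3.5078e-8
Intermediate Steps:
y(x) = 73/4 - x/4 (y(x) = (73 - x)/4 = 73/4 - x/4)
D = -1004897831 (D = -24941*40291 = -1004897831)
y(-68)/D = (73/4 - 1/4*(-68))/(-1004897831) = (73/4 + 17)*(-1/1004897831) = (141/4)*(-1/1004897831) = -141/4019591324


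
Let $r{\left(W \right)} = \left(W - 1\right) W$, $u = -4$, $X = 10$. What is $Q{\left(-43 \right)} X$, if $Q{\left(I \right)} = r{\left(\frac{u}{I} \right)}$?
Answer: $- \frac{1560}{1849} \approx -0.8437$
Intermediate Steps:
$r{\left(W \right)} = W \left(-1 + W\right)$ ($r{\left(W \right)} = \left(-1 + W\right) W = W \left(-1 + W\right)$)
$Q{\left(I \right)} = - \frac{4 \left(-1 - \frac{4}{I}\right)}{I}$ ($Q{\left(I \right)} = - \frac{4}{I} \left(-1 - \frac{4}{I}\right) = - \frac{4 \left(-1 - \frac{4}{I}\right)}{I}$)
$Q{\left(-43 \right)} X = \frac{4 \left(4 - 43\right)}{1849} \cdot 10 = 4 \cdot \frac{1}{1849} \left(-39\right) 10 = \left(- \frac{156}{1849}\right) 10 = - \frac{1560}{1849}$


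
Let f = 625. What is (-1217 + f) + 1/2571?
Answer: -1522031/2571 ≈ -592.00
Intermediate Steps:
(-1217 + f) + 1/2571 = (-1217 + 625) + 1/2571 = -592 + 1/2571 = -1522031/2571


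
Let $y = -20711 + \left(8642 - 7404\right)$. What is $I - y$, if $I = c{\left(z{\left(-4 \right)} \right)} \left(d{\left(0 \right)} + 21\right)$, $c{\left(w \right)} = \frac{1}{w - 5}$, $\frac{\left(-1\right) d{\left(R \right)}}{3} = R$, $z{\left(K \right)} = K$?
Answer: $\frac{58412}{3} \approx 19471.0$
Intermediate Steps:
$d{\left(R \right)} = - 3 R$
$c{\left(w \right)} = \frac{1}{-5 + w}$
$y = -19473$ ($y = -20711 + \left(8642 - 7404\right) = -20711 + 1238 = -19473$)
$I = - \frac{7}{3}$ ($I = \frac{\left(-3\right) 0 + 21}{-5 - 4} = \frac{0 + 21}{-9} = \left(- \frac{1}{9}\right) 21 = - \frac{7}{3} \approx -2.3333$)
$I - y = - \frac{7}{3} - -19473 = - \frac{7}{3} + 19473 = \frac{58412}{3}$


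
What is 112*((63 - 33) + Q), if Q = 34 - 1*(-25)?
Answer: 9968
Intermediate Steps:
Q = 59 (Q = 34 + 25 = 59)
112*((63 - 33) + Q) = 112*((63 - 33) + 59) = 112*(30 + 59) = 112*89 = 9968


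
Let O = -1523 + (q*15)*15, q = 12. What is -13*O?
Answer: -15301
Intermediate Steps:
O = 1177 (O = -1523 + (12*15)*15 = -1523 + 180*15 = -1523 + 2700 = 1177)
-13*O = -13*1177 = -15301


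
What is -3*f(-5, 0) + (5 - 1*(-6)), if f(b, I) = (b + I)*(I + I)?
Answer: 11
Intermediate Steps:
f(b, I) = 2*I*(I + b) (f(b, I) = (I + b)*(2*I) = 2*I*(I + b))
-3*f(-5, 0) + (5 - 1*(-6)) = -6*0*(0 - 5) + (5 - 1*(-6)) = -6*0*(-5) + (5 + 6) = -3*0 + 11 = 0 + 11 = 11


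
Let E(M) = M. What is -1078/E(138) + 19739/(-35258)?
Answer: -20366053/2432802 ≈ -8.3714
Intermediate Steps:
-1078/E(138) + 19739/(-35258) = -1078/138 + 19739/(-35258) = -1078*1/138 + 19739*(-1/35258) = -539/69 - 19739/35258 = -20366053/2432802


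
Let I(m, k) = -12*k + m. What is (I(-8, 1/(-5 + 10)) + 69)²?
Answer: 85849/25 ≈ 3434.0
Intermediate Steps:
I(m, k) = m - 12*k
(I(-8, 1/(-5 + 10)) + 69)² = ((-8 - 12/(-5 + 10)) + 69)² = ((-8 - 12/5) + 69)² = (-52/5 + 69)² = (293/5)² = 85849/25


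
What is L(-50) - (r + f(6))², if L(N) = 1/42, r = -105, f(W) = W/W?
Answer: -454271/42 ≈ -10816.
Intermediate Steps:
f(W) = 1
L(N) = 1/42
L(-50) - (r + f(6))² = 1/42 - (-105 + 1)² = 1/42 - 1*(-104)² = 1/42 - 1*10816 = 1/42 - 10816 = -454271/42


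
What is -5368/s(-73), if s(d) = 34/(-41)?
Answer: 110044/17 ≈ 6473.2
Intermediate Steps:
s(d) = -34/41 (s(d) = 34*(-1/41) = -34/41)
-5368/s(-73) = -5368/(-34/41) = -5368*(-41/34) = 110044/17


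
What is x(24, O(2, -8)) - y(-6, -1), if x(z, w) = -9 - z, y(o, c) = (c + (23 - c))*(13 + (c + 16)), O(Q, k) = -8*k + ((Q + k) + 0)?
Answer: -677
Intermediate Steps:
O(Q, k) = Q - 7*k (O(Q, k) = -8*k + (Q + k) = Q - 7*k)
y(o, c) = 667 + 23*c (y(o, c) = 23*(13 + (16 + c)) = 23*(29 + c) = 667 + 23*c)
x(24, O(2, -8)) - y(-6, -1) = (-9 - 1*24) - (667 + 23*(-1)) = (-9 - 24) - (667 - 23) = -33 - 1*644 = -33 - 644 = -677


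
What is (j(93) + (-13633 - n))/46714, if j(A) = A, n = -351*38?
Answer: -101/23357 ≈ -0.0043242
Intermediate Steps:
n = -13338
(j(93) + (-13633 - n))/46714 = (93 + (-13633 - 1*(-13338)))/46714 = (93 + (-13633 + 13338))*(1/46714) = (93 - 295)*(1/46714) = -202*1/46714 = -101/23357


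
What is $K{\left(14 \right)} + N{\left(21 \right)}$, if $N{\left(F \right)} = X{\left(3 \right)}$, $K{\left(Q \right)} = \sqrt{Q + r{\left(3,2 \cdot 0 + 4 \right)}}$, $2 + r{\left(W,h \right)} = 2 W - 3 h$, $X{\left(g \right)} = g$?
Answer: $3 + \sqrt{6} \approx 5.4495$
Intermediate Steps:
$r{\left(W,h \right)} = -2 - 3 h + 2 W$ ($r{\left(W,h \right)} = -2 + \left(2 W - 3 h\right) = -2 + \left(- 3 h + 2 W\right) = -2 - 3 h + 2 W$)
$K{\left(Q \right)} = \sqrt{-8 + Q}$ ($K{\left(Q \right)} = \sqrt{Q - \left(-4 + 3 \left(2 \cdot 0 + 4\right)\right)} = \sqrt{Q - \left(-4 + 3 \left(0 + 4\right)\right)} = \sqrt{Q - 8} = \sqrt{-8 + Q}$)
$N{\left(F \right)} = 3$
$K{\left(14 \right)} + N{\left(21 \right)} = \sqrt{-8 + 14} + 3 = \sqrt{6} + 3 = 3 + \sqrt{6}$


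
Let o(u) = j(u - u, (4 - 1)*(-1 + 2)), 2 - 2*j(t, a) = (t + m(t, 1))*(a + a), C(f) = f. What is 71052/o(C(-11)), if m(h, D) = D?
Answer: -35526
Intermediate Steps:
j(t, a) = 1 - a*(1 + t) (j(t, a) = 1 - (t + 1)*(a + a)/2 = 1 - (1 + t)*2*a/2 = 1 - a*(1 + t))
o(u) = -2 (o(u) = 1 - (4 - 1)*(-1 + 2) - (4 - 1)*(-1 + 2)*(u - u) = 1 - 3 - 1*3*1*0 = 1 - 1*3 - 1*3*0 = 1 - 3 + 0 = -2)
71052/o(C(-11)) = 71052/(-2) = 71052*(-½) = -35526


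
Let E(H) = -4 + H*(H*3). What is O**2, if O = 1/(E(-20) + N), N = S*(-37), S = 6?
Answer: 1/948676 ≈ 1.0541e-6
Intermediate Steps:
N = -222 (N = 6*(-37) = -222)
E(H) = -4 + 3*H**2 (E(H) = -4 + H*(3*H) = -4 + 3*H**2)
O = 1/974 (O = 1/((-4 + 3*(-20)**2) - 222) = 1/((-4 + 3*400) - 222) = 1/((-4 + 1200) - 222) = 1/(1196 - 222) = 1/974 ≈ 0.0010267)
O**2 = (1/974)**2 = 1/948676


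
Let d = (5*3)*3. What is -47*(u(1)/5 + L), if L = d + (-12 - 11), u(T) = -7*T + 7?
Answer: -1034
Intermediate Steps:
u(T) = 7 - 7*T
d = 45 (d = 15*3 = 45)
L = 22 (L = 45 + (-12 - 11) = 45 - 23 = 22)
-47*(u(1)/5 + L) = -47*((7 - 7*1)/5 + 22) = -47*((7 - 7)*(1/5) + 22) = -47*(0*(1/5) + 22) = -47*(0 + 22) = -47*22 = -1034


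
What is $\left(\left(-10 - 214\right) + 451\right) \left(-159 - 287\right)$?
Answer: $-101242$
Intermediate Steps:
$\left(\left(-10 - 214\right) + 451\right) \left(-159 - 287\right) = \left(-224 + 451\right) \left(-446\right) = 227 \left(-446\right) = -101242$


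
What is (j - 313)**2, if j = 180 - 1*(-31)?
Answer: 10404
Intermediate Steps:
j = 211 (j = 180 + 31 = 211)
(j - 313)**2 = (211 - 313)**2 = (-102)**2 = 10404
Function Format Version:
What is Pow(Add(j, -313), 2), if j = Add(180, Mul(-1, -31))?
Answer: 10404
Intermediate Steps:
j = 211 (j = Add(180, 31) = 211)
Pow(Add(j, -313), 2) = Pow(Add(211, -313), 2) = Pow(-102, 2) = 10404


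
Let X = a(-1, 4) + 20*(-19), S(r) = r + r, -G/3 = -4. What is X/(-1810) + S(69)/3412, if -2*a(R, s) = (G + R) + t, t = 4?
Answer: 157193/617572 ≈ 0.25453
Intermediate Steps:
G = 12 (G = -3*(-4) = 12)
S(r) = 2*r
a(R, s) = -8 - R/2 (a(R, s) = -((12 + R) + 4)/2 = -(16 + R)/2 = -8 - R/2)
X = -775/2 (X = (-8 - 1/2*(-1)) + 20*(-19) = (-8 + 1/2) - 380 = -15/2 - 380 = -775/2 ≈ -387.50)
X/(-1810) + S(69)/3412 = -775/2/(-1810) + (2*69)/3412 = -775/2*(-1/1810) + 138*(1/3412) = 155/724 + 69/1706 = 157193/617572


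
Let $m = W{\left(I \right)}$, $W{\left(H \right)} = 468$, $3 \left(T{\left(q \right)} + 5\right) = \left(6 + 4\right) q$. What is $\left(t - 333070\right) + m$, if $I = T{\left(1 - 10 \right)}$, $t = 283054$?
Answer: $-49548$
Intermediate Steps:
$T{\left(q \right)} = -5 + \frac{10 q}{3}$ ($T{\left(q \right)} = -5 + \frac{\left(6 + 4\right) q}{3} = -5 + \frac{10 q}{3}$)
$I = -35$ ($I = -5 + \frac{10 \left(1 - 10\right)}{3} = -5 + \frac{10}{3} \left(-9\right) = -5 - 30 = -35$)
$m = 468$
$\left(t - 333070\right) + m = \left(283054 - 333070\right) + 468 = -50016 + 468 = -49548$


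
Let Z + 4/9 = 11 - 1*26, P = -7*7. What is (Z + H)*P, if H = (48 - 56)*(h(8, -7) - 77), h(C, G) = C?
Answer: -236621/9 ≈ -26291.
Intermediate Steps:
P = -49
Z = -139/9 (Z = -4/9 + (11 - 1*26) = -4/9 + (11 - 26) = -4/9 - 15 = -139/9 ≈ -15.444)
H = 552 (H = (48 - 56)*(8 - 77) = -8*(-69) = 552)
(Z + H)*P = (-139/9 + 552)*(-49) = (4829/9)*(-49) = -236621/9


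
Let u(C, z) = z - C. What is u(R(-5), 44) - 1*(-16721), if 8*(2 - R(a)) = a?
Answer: 134099/8 ≈ 16762.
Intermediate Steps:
R(a) = 2 - a/8
u(R(-5), 44) - 1*(-16721) = (44 - (2 - ⅛*(-5))) - 1*(-16721) = (44 - (2 + 5/8)) + 16721 = (44 - 1*21/8) + 16721 = (44 - 21/8) + 16721 = 331/8 + 16721 = 134099/8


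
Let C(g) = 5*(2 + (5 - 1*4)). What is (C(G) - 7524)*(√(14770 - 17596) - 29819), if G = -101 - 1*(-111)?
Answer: 223910871 - 22527*I*√314 ≈ 2.2391e+8 - 3.9918e+5*I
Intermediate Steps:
G = 10 (G = -101 + 111 = 10)
C(g) = 15 (C(g) = 5*(2 + (5 - 4)) = 5*(2 + 1) = 5*3 = 15)
(C(G) - 7524)*(√(14770 - 17596) - 29819) = (15 - 7524)*(√(14770 - 17596) - 29819) = -7509*(√(-2826) - 29819) = -7509*(3*I*√314 - 29819) = -7509*(-29819 + 3*I*√314) = 223910871 - 22527*I*√314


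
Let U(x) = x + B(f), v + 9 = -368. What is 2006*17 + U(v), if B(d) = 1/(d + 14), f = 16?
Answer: 1011751/30 ≈ 33725.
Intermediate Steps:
v = -377 (v = -9 - 368 = -377)
B(d) = 1/(14 + d)
U(x) = 1/30 + x (U(x) = x + 1/(14 + 16) = x + 1/30 = 1/30 + x)
2006*17 + U(v) = 2006*17 + (1/30 - 377) = 34102 - 11309/30 = 1011751/30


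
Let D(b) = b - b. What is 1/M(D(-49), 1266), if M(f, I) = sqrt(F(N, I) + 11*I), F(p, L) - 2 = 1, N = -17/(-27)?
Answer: sqrt(13929)/13929 ≈ 0.0084731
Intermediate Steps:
N = 17/27 (N = -17*(-1/27) = 17/27 ≈ 0.62963)
F(p, L) = 3 (F(p, L) = 2 + 1 = 3)
D(b) = 0
M(f, I) = sqrt(3 + 11*I)
1/M(D(-49), 1266) = 1/(sqrt(3 + 11*1266)) = 1/(sqrt(3 + 13926)) = 1/(sqrt(13929)) = sqrt(13929)/13929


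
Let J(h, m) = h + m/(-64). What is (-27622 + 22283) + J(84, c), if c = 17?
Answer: -336337/64 ≈ -5255.3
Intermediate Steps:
J(h, m) = h - m/64 (J(h, m) = h + m*(-1/64) = h - m/64)
(-27622 + 22283) + J(84, c) = (-27622 + 22283) + (84 - 1/64*17) = -5339 + (84 - 17/64) = -5339 + 5359/64 = -336337/64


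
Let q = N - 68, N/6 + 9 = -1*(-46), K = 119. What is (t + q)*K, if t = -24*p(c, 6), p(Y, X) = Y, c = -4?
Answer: 29750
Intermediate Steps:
N = 222 (N = -54 + 6*(-1*(-46)) = -54 + 6*46 = -54 + 276 = 222)
q = 154 (q = 222 - 68 = 154)
t = 96 (t = -24*(-4) = 96)
(t + q)*K = (96 + 154)*119 = 250*119 = 29750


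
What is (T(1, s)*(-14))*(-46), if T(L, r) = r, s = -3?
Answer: -1932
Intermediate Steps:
(T(1, s)*(-14))*(-46) = -3*(-14)*(-46) = 42*(-46) = -1932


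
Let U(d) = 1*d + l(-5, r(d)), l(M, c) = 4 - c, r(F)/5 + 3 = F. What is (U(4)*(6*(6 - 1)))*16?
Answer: 1440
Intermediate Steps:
r(F) = -15 + 5*F
U(d) = 19 - 4*d (U(d) = 1*d + (4 - (-15 + 5*d)) = d + (4 + (15 - 5*d)) = d + (19 - 5*d) = 19 - 4*d)
(U(4)*(6*(6 - 1)))*16 = ((19 - 4*4)*(6*(6 - 1)))*16 = ((19 - 16)*(6*5))*16 = (3*30)*16 = 90*16 = 1440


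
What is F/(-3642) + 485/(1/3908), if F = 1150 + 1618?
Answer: 3451485596/1821 ≈ 1.8954e+6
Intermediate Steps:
F = 2768
F/(-3642) + 485/(1/3908) = 2768/(-3642) + 485/(1/3908) = 2768*(-1/3642) + 485/(1/3908) = -1384/1821 + 485*3908 = -1384/1821 + 1895380 = 3451485596/1821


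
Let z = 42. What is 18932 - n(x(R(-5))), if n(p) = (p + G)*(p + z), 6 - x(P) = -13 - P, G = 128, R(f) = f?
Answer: 10980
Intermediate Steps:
x(P) = 19 + P (x(P) = 6 - (-13 - P) = 6 + (13 + P) = 19 + P)
n(p) = (42 + p)*(128 + p) (n(p) = (p + 128)*(p + 42) = (128 + p)*(42 + p) = (42 + p)*(128 + p))
18932 - n(x(R(-5))) = 18932 - (5376 + (19 - 5)**2 + 170*(19 - 5)) = 18932 - (5376 + 14**2 + 170*14) = 18932 - (5376 + 196 + 2380) = 18932 - 1*7952 = 18932 - 7952 = 10980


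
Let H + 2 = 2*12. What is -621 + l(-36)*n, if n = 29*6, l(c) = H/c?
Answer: -2182/3 ≈ -727.33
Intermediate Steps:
H = 22 (H = -2 + 2*12 = -2 + 24 = 22)
l(c) = 22/c
n = 174
-621 + l(-36)*n = -621 + (22/(-36))*174 = -621 + (22*(-1/36))*174 = -621 - 11/18*174 = -621 - 319/3 = -2182/3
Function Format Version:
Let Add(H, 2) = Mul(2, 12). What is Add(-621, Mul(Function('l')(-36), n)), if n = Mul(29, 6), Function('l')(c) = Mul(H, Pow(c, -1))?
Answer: Rational(-2182, 3) ≈ -727.33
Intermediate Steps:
H = 22 (H = Add(-2, Mul(2, 12)) = Add(-2, 24) = 22)
Function('l')(c) = Mul(22, Pow(c, -1))
n = 174
Add(-621, Mul(Function('l')(-36), n)) = Add(-621, Mul(Mul(22, Pow(-36, -1)), 174)) = Add(-621, Mul(Mul(22, Rational(-1, 36)), 174)) = Add(-621, Mul(Rational(-11, 18), 174)) = Add(-621, Rational(-319, 3)) = Rational(-2182, 3)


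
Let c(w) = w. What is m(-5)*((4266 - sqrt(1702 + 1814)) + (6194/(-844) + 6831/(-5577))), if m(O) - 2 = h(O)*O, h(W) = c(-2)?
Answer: 1821791046/35659 - 24*sqrt(879) ≈ 50378.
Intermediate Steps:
h(W) = -2
m(O) = 2 - 2*O
m(-5)*((4266 - sqrt(1702 + 1814)) + (6194/(-844) + 6831/(-5577))) = (2 - 2*(-5))*((4266 - sqrt(1702 + 1814)) + (6194/(-844) + 6831/(-5577))) = (2 + 10)*((4266 - sqrt(3516)) + (6194*(-1/844) + 6831*(-1/5577))) = 12*((4266 - 2*sqrt(879)) + (-3097/422 - 207/169)) = 12*((4266 - 2*sqrt(879)) - 610747/71318) = 12*(303631841/71318 - 2*sqrt(879)) = 1821791046/35659 - 24*sqrt(879)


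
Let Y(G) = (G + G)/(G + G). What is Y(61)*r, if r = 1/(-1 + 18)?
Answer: 1/17 ≈ 0.058824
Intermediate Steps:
Y(G) = 1 (Y(G) = (2*G)/((2*G)) = (2*G)*(1/(2*G)) = 1)
r = 1/17 ≈ 0.058824
Y(61)*r = 1*(1/17) = 1/17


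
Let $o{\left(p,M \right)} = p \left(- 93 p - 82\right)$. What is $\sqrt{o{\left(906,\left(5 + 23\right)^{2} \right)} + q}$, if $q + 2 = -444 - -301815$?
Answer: $91 i \sqrt{9191} \approx 8724.1 i$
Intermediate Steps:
$q = 301369$ ($q = -2 - -301371 = -2 + \left(-444 + 301815\right) = -2 + 301371 = 301369$)
$o{\left(p,M \right)} = p \left(-82 - 93 p\right)$ ($o{\left(p,M \right)} = p \left(- 93 p - 82\right) = p \left(-82 - 93 p\right)$)
$\sqrt{o{\left(906,\left(5 + 23\right)^{2} \right)} + q} = \sqrt{\left(-1\right) 906 \left(82 + 93 \cdot 906\right) + 301369} = \sqrt{\left(-1\right) 906 \left(82 + 84258\right) + 301369} = \sqrt{\left(-1\right) 906 \cdot 84340 + 301369} = \sqrt{-76412040 + 301369} = \sqrt{-76110671} = 91 i \sqrt{9191}$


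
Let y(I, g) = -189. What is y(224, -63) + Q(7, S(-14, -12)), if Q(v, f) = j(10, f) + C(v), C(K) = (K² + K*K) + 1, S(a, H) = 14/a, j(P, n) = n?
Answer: -91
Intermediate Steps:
C(K) = 1 + 2*K² (C(K) = (K² + K²) + 1 = 2*K² + 1 = 1 + 2*K²)
Q(v, f) = 1 + f + 2*v² (Q(v, f) = f + (1 + 2*v²) = 1 + f + 2*v²)
y(224, -63) + Q(7, S(-14, -12)) = -189 + (1 + 14/(-14) + 2*7²) = -189 + (1 + 14*(-1/14) + 2*49) = -189 + (1 - 1 + 98) = -189 + 98 = -91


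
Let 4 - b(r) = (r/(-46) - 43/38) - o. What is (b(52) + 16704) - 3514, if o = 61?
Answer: 11586847/874 ≈ 13257.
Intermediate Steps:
b(r) = 2513/38 + r/46 (b(r) = 4 - ((r/(-46) - 43/38) - 1*61) = 4 - ((r*(-1/46) - 43*1/38) - 61) = 4 - ((-r/46 - 43/38) - 61) = 4 - ((-43/38 - r/46) - 61) = 4 - (-2361/38 - r/46) = 4 + (2361/38 + r/46) = 2513/38 + r/46)
(b(52) + 16704) - 3514 = ((2513/38 + (1/46)*52) + 16704) - 3514 = ((2513/38 + 26/23) + 16704) - 3514 = (58787/874 + 16704) - 3514 = 14658083/874 - 3514 = 11586847/874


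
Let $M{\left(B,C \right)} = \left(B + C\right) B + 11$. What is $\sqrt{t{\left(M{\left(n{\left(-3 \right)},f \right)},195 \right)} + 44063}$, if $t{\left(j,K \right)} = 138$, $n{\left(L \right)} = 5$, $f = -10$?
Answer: $\sqrt{44201} \approx 210.24$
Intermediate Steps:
$M{\left(B,C \right)} = 11 + B \left(B + C\right)$ ($M{\left(B,C \right)} = B \left(B + C\right) + 11 = 11 + B \left(B + C\right)$)
$\sqrt{t{\left(M{\left(n{\left(-3 \right)},f \right)},195 \right)} + 44063} = \sqrt{138 + 44063} = \sqrt{44201}$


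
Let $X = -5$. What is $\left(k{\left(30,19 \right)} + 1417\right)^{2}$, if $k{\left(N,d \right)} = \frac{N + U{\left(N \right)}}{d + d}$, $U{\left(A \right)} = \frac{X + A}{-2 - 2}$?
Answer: $\frac{128618281}{64} \approx 2.0097 \cdot 10^{6}$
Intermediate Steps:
$U{\left(A \right)} = \frac{5}{4} - \frac{A}{4}$ ($U{\left(A \right)} = \frac{-5 + A}{-2 - 2} = \frac{-5 + A}{-4} = \left(-5 + A\right) \left(- \frac{1}{4}\right) = \frac{5}{4} - \frac{A}{4}$)
$k{\left(N,d \right)} = \frac{\frac{5}{4} + \frac{3 N}{4}}{2 d}$ ($k{\left(N,d \right)} = \frac{N - \left(- \frac{5}{4} + \frac{N}{4}\right)}{d + d} = \frac{\frac{5}{4} + \frac{3 N}{4}}{2 d}$)
$\left(k{\left(30,19 \right)} + 1417\right)^{2} = \left(\frac{5 + 3 \cdot 30}{8 \cdot 19} + 1417\right)^{2} = \left(\frac{1}{8} \cdot \frac{1}{19} \left(5 + 90\right) + 1417\right)^{2} = \left(\frac{1}{8} \cdot \frac{1}{19} \cdot 95 + 1417\right)^{2} = \left(\frac{5}{8} + 1417\right)^{2} = \left(\frac{11341}{8}\right)^{2} = \frac{128618281}{64}$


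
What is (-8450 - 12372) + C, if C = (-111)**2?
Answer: -8501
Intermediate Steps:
C = 12321
(-8450 - 12372) + C = (-8450 - 12372) + 12321 = -20822 + 12321 = -8501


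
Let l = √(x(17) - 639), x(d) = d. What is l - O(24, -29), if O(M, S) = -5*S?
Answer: -145 + I*√622 ≈ -145.0 + 24.94*I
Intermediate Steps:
l = I*√622 (l = √(17 - 639) = √(-622) = I*√622 ≈ 24.94*I)
l - O(24, -29) = I*√622 - (-5)*(-29) = I*√622 - 1*145 = I*√622 - 145 = -145 + I*√622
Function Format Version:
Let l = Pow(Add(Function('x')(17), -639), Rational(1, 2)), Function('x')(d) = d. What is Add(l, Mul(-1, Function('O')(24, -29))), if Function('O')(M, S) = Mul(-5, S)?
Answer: Add(-145, Mul(I, Pow(622, Rational(1, 2)))) ≈ Add(-145.00, Mul(24.940, I))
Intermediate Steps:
l = Mul(I, Pow(622, Rational(1, 2))) (l = Pow(Add(17, -639), Rational(1, 2)) = Pow(-622, Rational(1, 2)) = Mul(I, Pow(622, Rational(1, 2))) ≈ Mul(24.940, I))
Add(l, Mul(-1, Function('O')(24, -29))) = Add(Mul(I, Pow(622, Rational(1, 2))), Mul(-1, Mul(-5, -29))) = Add(Mul(I, Pow(622, Rational(1, 2))), Mul(-1, 145)) = Add(Mul(I, Pow(622, Rational(1, 2))), -145) = Add(-145, Mul(I, Pow(622, Rational(1, 2))))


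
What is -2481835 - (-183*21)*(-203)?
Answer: -3261964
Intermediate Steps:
-2481835 - (-183*21)*(-203) = -2481835 - (-3843)*(-203) = -2481835 - 1*780129 = -2481835 - 780129 = -3261964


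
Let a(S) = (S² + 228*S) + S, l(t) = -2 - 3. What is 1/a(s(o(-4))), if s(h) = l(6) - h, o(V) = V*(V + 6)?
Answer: 1/696 ≈ 0.0014368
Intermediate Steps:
l(t) = -5
o(V) = V*(6 + V)
s(h) = -5 - h
a(S) = S² + 229*S
1/a(s(o(-4))) = 1/((-5 - (-4)*(6 - 4))*(229 + (-5 - (-4)*(6 - 4)))) = 1/((-5 - (-4)*2)*(229 + (-5 - (-4)*2))) = 1/((-5 - 1*(-8))*(229 + (-5 - 1*(-8)))) = 1/((-5 + 8)*(229 + (-5 + 8))) = 1/(3*(229 + 3)) = 1/(3*232) = 1/696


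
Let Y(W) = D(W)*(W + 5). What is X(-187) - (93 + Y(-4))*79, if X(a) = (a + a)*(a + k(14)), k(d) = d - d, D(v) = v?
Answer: 62907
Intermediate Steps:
k(d) = 0
X(a) = 2*a**2 (X(a) = (a + a)*(a + 0) = (2*a)*a = 2*a**2)
Y(W) = W*(5 + W) (Y(W) = W*(W + 5) = W*(5 + W))
X(-187) - (93 + Y(-4))*79 = 2*(-187)**2 - (93 - 4*(5 - 4))*79 = 2*34969 - (93 - 4*1)*79 = 69938 - (93 - 4)*79 = 69938 - 89*79 = 69938 - 1*7031 = 69938 - 7031 = 62907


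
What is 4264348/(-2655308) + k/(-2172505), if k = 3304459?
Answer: -4509668442528/1442167476635 ≈ -3.1270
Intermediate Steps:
4264348/(-2655308) + k/(-2172505) = 4264348/(-2655308) + 3304459/(-2172505) = 4264348*(-1/2655308) + 3304459*(-1/2172505) = -1066087/663827 - 3304459/2172505 = -4509668442528/1442167476635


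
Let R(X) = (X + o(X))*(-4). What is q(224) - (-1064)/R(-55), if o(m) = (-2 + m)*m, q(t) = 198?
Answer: 43541/220 ≈ 197.91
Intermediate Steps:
o(m) = m*(-2 + m)
R(X) = -4*X - 4*X*(-2 + X) (R(X) = (X + X*(-2 + X))*(-4) = -4*X - 4*X*(-2 + X))
q(224) - (-1064)/R(-55) = 198 - (-1064)/(4*(-55)*(1 - 1*(-55))) = 198 - (-1064)/(4*(-55)*(1 + 55)) = 198 - (-1064)/(4*(-55)*56) = 198 - (-1064)/(-12320) = 198 - (-1064)*(-1)/12320 = 198 - 1*19/220 = 198 - 19/220 = 43541/220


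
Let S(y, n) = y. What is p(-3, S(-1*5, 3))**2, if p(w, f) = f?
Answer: 25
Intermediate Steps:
p(-3, S(-1*5, 3))**2 = (-1*5)**2 = (-5)**2 = 25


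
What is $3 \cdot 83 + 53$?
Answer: $302$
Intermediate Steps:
$3 \cdot 83 + 53 = 249 + 53 = 302$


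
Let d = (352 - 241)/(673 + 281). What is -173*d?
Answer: -6401/318 ≈ -20.129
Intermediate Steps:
d = 37/318 (d = 111/954 = 111*(1/954) = 37/318 ≈ 0.11635)
-173*d = -173*37/318 = -6401/318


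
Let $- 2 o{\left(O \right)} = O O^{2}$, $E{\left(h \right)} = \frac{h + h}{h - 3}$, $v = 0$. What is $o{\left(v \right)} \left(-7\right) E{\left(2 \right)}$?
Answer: $0$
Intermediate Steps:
$E{\left(h \right)} = \frac{2 h}{-3 + h}$
$o{\left(O \right)} = - \frac{O^{3}}{2}$ ($o{\left(O \right)} = - \frac{O O^{2}}{2} = - \frac{O^{3}}{2}$)
$o{\left(v \right)} \left(-7\right) E{\left(2 \right)} = - \frac{0^{3}}{2} \left(-7\right) 2 \cdot 2 \frac{1}{-3 + 2} = \left(- \frac{1}{2}\right) 0 \left(-7\right) 2 \cdot 2 \frac{1}{-1} = 0 \left(-7\right) 2 \cdot 2 \left(-1\right) = 0 \left(-4\right) = 0$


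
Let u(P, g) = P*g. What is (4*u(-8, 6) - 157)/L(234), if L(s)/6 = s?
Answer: -349/1404 ≈ -0.24858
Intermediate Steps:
L(s) = 6*s
(4*u(-8, 6) - 157)/L(234) = (4*(-8*6) - 157)/((6*234)) = (4*(-48) - 157)/1404 = (-192 - 157)*(1/1404) = -349*1/1404 = -349/1404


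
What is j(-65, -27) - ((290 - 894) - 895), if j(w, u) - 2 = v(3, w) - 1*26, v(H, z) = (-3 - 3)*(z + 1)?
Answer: 1859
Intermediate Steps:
v(H, z) = -6 - 6*z (v(H, z) = -6*(1 + z) = -6 - 6*z)
j(w, u) = -30 - 6*w (j(w, u) = 2 + ((-6 - 6*w) - 1*26) = 2 + ((-6 - 6*w) - 26) = 2 + (-32 - 6*w) = -30 - 6*w)
j(-65, -27) - ((290 - 894) - 895) = (-30 - 6*(-65)) - ((290 - 894) - 895) = (-30 + 390) - (-604 - 895) = 360 - 1*(-1499) = 360 + 1499 = 1859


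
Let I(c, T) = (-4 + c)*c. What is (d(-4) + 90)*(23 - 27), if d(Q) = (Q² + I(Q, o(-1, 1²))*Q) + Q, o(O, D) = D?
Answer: 104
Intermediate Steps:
I(c, T) = c*(-4 + c)
d(Q) = Q + Q² + Q²*(-4 + Q) (d(Q) = (Q² + (Q*(-4 + Q))*Q) + Q = (Q² + Q²*(-4 + Q)) + Q = Q + Q² + Q²*(-4 + Q))
(d(-4) + 90)*(23 - 27) = (-4*(1 - 4 - 4*(-4 - 4)) + 90)*(23 - 27) = (-4*(1 - 4 - 4*(-8)) + 90)*(-4) = (-4*(1 - 4 + 32) + 90)*(-4) = (-4*29 + 90)*(-4) = (-116 + 90)*(-4) = -26*(-4) = 104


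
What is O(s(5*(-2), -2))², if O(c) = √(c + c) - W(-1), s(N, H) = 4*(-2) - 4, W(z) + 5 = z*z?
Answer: -8 + 16*I*√6 ≈ -8.0 + 39.192*I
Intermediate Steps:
W(z) = -5 + z² (W(z) = -5 + z*z = -5 + z²)
s(N, H) = -12 (s(N, H) = -8 - 4 = -12)
O(c) = 4 + √2*√c (O(c) = √(c + c) - (-5 + (-1)²) = √(2*c) - (-5 + 1) = √2*√c - 1*(-4) = √2*√c + 4 = 4 + √2*√c)
O(s(5*(-2), -2))² = (4 + √2*√(-12))² = (4 + √2*(2*I*√3))² = (4 + 2*I*√6)²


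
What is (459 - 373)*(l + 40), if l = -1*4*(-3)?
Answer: 4472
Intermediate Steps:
l = 12 (l = -4*(-3) = 12)
(459 - 373)*(l + 40) = (459 - 373)*(12 + 40) = 86*52 = 4472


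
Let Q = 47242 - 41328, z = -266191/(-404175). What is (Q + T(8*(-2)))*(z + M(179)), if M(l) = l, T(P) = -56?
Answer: 425369976728/404175 ≈ 1.0524e+6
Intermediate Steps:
z = 266191/404175 (z = -266191*(-1/404175) = 266191/404175 ≈ 0.65860)
Q = 5914
(Q + T(8*(-2)))*(z + M(179)) = (5914 - 56)*(266191/404175 + 179) = 5858*(72613516/404175) = 425369976728/404175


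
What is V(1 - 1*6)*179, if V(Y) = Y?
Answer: -895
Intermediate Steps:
V(1 - 1*6)*179 = (1 - 1*6)*179 = (1 - 6)*179 = -5*179 = -895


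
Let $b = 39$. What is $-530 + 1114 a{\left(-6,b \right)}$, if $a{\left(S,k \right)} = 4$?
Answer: $3926$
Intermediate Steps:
$-530 + 1114 a{\left(-6,b \right)} = -530 + 1114 \cdot 4 = -530 + 4456 = 3926$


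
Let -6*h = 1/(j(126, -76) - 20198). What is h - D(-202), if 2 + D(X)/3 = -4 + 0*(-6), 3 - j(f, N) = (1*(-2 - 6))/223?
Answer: 486375739/27020862 ≈ 18.000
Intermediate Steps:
j(f, N) = 677/223 (j(f, N) = 3 - 1*(-2 - 6)/223 = 3 - 1*(-8)/223 = 3 - (-8)/223 = 3 - 1*(-8/223) = 3 + 8/223 = 677/223)
D(X) = -18 (D(X) = -6 + 3*(-4 + 0*(-6)) = -6 + 3*(-4 + 0) = -6 + 3*(-4) = -6 - 12 = -18)
h = 223/27020862 (h = -1/(6*(677/223 - 20198)) = -1/(6*(-4503477/223)) = -⅙*(-223/4503477) = 223/27020862 ≈ 8.2529e-6)
h - D(-202) = 223/27020862 - 1*(-18) = 223/27020862 + 18 = 486375739/27020862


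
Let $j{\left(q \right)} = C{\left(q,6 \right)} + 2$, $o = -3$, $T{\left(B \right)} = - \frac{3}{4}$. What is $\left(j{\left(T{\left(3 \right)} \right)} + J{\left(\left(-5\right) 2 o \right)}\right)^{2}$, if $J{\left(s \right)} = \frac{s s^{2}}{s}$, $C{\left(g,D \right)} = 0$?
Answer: $813604$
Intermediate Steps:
$T{\left(B \right)} = - \frac{3}{4}$ ($T{\left(B \right)} = \left(-3\right) \frac{1}{4} = - \frac{3}{4}$)
$j{\left(q \right)} = 2$ ($j{\left(q \right)} = 0 + 2 = 2$)
$J{\left(s \right)} = s^{2}$ ($J{\left(s \right)} = \frac{s^{3}}{s} = s^{2}$)
$\left(j{\left(T{\left(3 \right)} \right)} + J{\left(\left(-5\right) 2 o \right)}\right)^{2} = \left(2 + \left(\left(-5\right) 2 \left(-3\right)\right)^{2}\right)^{2} = \left(2 + \left(\left(-10\right) \left(-3\right)\right)^{2}\right)^{2} = \left(2 + 30^{2}\right)^{2} = \left(2 + 900\right)^{2} = 902^{2} = 813604$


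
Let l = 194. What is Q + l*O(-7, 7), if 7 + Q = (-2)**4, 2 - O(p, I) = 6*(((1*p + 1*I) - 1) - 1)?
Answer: 2725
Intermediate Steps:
O(p, I) = 14 - 6*I - 6*p (O(p, I) = 2 - 6*(((1*p + 1*I) - 1) - 1) = 2 - 6*(((p + I) - 1) - 1) = 2 - 6*(((I + p) - 1) - 1) = 2 - 6*((-1 + I + p) - 1) = 2 - 6*(-2 + I + p) = 2 - (-12 + 6*I + 6*p) = 2 + (12 - 6*I - 6*p) = 14 - 6*I - 6*p)
Q = 9 (Q = -7 + (-2)**4 = -7 + 16 = 9)
Q + l*O(-7, 7) = 9 + 194*(14 - 6*7 - 6*(-7)) = 9 + 194*(14 - 42 + 42) = 9 + 194*14 = 9 + 2716 = 2725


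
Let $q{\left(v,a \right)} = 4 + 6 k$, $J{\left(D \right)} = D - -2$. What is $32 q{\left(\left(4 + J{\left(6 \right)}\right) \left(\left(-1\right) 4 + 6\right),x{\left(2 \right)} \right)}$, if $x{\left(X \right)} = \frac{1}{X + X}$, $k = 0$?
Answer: $128$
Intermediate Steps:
$J{\left(D \right)} = 2 + D$ ($J{\left(D \right)} = D + 2 = 2 + D$)
$x{\left(X \right)} = \frac{1}{2 X}$
$q{\left(v,a \right)} = 4$ ($q{\left(v,a \right)} = 4 + 6 \cdot 0 = 4 + 0 = 4$)
$32 q{\left(\left(4 + J{\left(6 \right)}\right) \left(\left(-1\right) 4 + 6\right),x{\left(2 \right)} \right)} = 32 \cdot 4 = 128$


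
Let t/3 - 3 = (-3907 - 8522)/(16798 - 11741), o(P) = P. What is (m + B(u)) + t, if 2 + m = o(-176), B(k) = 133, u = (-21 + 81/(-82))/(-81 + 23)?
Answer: -219339/5057 ≈ -43.373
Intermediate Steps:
u = 1803/4756 (u = (-21 + 81*(-1/82))/(-58) = (-21 - 81/82)*(-1/58) = -1803/82*(-1/58) = 1803/4756 ≈ 0.37910)
t = 8226/5057 (t = 9 + 3*((-3907 - 8522)/(16798 - 11741)) = 9 + 3*(-12429/5057) = 9 - 37287/5057 = 8226/5057 ≈ 1.6267)
m = -178 (m = -2 - 176 = -178)
(m + B(u)) + t = (-178 + 133) + 8226/5057 = -45 + 8226/5057 = -219339/5057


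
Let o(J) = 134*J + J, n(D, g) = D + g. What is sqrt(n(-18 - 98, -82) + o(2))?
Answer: 6*sqrt(2) ≈ 8.4853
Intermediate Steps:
o(J) = 135*J
sqrt(n(-18 - 98, -82) + o(2)) = sqrt(((-18 - 98) - 82) + 135*2) = sqrt((-116 - 82) + 270) = sqrt(-198 + 270) = sqrt(72) = 6*sqrt(2)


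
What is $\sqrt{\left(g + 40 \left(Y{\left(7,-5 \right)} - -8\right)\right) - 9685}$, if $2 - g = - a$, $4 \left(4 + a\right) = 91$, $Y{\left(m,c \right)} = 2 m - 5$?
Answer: $\frac{33 i \sqrt{33}}{2} \approx 94.785 i$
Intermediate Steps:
$Y{\left(m,c \right)} = -5 + 2 m$
$a = \frac{75}{4}$ ($a = -4 + \frac{1}{4} \cdot 91 = -4 + \frac{91}{4} = \frac{75}{4} \approx 18.75$)
$g = \frac{83}{4}$ ($g = 2 - \left(-1\right) \frac{75}{4} = 2 - - \frac{75}{4} = 2 + \frac{75}{4} = \frac{83}{4} \approx 20.75$)
$\sqrt{\left(g + 40 \left(Y{\left(7,-5 \right)} - -8\right)\right) - 9685} = \sqrt{\left(\frac{83}{4} + 40 \left(\left(-5 + 2 \cdot 7\right) - -8\right)\right) - 9685} = \sqrt{\left(\frac{83}{4} + 40 \left(\left(-5 + 14\right) + 8\right)\right) - 9685} = \sqrt{\left(\frac{83}{4} + 40 \left(9 + 8\right)\right) - 9685} = \sqrt{\left(\frac{83}{4} + 40 \cdot 17\right) - 9685} = \sqrt{\left(\frac{83}{4} + 680\right) - 9685} = \sqrt{\frac{2803}{4} - 9685} = \sqrt{- \frac{35937}{4}} = \frac{33 i \sqrt{33}}{2}$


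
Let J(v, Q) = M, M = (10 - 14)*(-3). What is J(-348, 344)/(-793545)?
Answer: -4/264515 ≈ -1.5122e-5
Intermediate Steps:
M = 12 (M = -4*(-3) = 12)
J(v, Q) = 12
J(-348, 344)/(-793545) = 12/(-793545) = 12*(-1/793545) = -4/264515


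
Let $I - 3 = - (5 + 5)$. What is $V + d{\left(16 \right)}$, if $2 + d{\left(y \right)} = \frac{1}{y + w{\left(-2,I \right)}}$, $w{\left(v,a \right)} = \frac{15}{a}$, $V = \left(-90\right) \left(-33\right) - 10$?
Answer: $\frac{286933}{97} \approx 2958.1$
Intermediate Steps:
$I = -7$ ($I = 3 - \left(5 + 5\right) = 3 - 10 = -7$)
$V = 2960$ ($V = 2970 - 10 = 2960$)
$d{\left(y \right)} = -2 + \frac{1}{- \frac{15}{7} + y}$ ($d{\left(y \right)} = -2 + \frac{1}{y + \frac{15}{-7}} = -2 + \frac{1}{y + 15 \left(- \frac{1}{7}\right)} = -2 + \frac{1}{y - \frac{15}{7}} = -2 + \frac{1}{- \frac{15}{7} + y}$)
$V + d{\left(16 \right)} = 2960 + \frac{37 - 224}{-15 + 7 \cdot 16} = 2960 + \frac{37 - 224}{-15 + 112} = 2960 + \frac{1}{97} \left(-187\right) = 2960 - \frac{187}{97} = \frac{286933}{97}$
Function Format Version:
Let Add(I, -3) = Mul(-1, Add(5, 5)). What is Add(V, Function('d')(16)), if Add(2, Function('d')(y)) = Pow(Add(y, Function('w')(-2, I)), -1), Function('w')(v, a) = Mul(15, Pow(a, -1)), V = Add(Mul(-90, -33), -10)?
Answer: Rational(286933, 97) ≈ 2958.1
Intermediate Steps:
I = -7 (I = Add(3, Mul(-1, Add(5, 5))) = Add(3, Mul(-1, 10)) = Add(3, -10) = -7)
V = 2960 (V = Add(2970, -10) = 2960)
Function('d')(y) = Add(-2, Pow(Add(Rational(-15, 7), y), -1)) (Function('d')(y) = Add(-2, Pow(Add(y, Mul(15, Pow(-7, -1))), -1)) = Add(-2, Pow(Add(y, Mul(15, Rational(-1, 7))), -1)) = Add(-2, Pow(Add(y, Rational(-15, 7)), -1)) = Add(-2, Pow(Add(Rational(-15, 7), y), -1)))
Add(V, Function('d')(16)) = Add(2960, Mul(Pow(Add(-15, Mul(7, 16)), -1), Add(37, Mul(-14, 16)))) = Add(2960, Mul(Pow(Add(-15, 112), -1), Add(37, -224))) = Add(2960, Mul(Pow(97, -1), -187)) = Add(2960, Mul(Rational(1, 97), -187)) = Add(2960, Rational(-187, 97)) = Rational(286933, 97)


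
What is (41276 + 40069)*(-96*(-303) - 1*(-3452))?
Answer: 2646966300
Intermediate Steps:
(41276 + 40069)*(-96*(-303) - 1*(-3452)) = 81345*(29088 + 3452) = 81345*32540 = 2646966300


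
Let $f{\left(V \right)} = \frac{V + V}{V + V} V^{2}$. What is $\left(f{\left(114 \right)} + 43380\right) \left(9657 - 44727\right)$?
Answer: $-1977106320$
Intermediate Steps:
$f{\left(V \right)} = V^{2}$ ($f{\left(V \right)} = \frac{2 V}{2 V} V^{2} = 2 V \frac{1}{2 V} V^{2} = 1 V^{2} = V^{2}$)
$\left(f{\left(114 \right)} + 43380\right) \left(9657 - 44727\right) = \left(114^{2} + 43380\right) \left(9657 - 44727\right) = \left(12996 + 43380\right) \left(-35070\right) = 56376 \left(-35070\right) = -1977106320$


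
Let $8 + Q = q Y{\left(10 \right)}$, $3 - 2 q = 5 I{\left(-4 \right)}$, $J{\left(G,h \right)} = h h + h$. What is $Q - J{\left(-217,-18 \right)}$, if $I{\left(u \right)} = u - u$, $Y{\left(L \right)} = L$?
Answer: $-299$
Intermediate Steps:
$J{\left(G,h \right)} = h + h^{2}$ ($J{\left(G,h \right)} = h^{2} + h = h + h^{2}$)
$I{\left(u \right)} = 0$
$q = \frac{3}{2}$ ($q = \frac{3}{2} - \frac{5 \cdot 0}{2} = \frac{3}{2} - 0 = \frac{3}{2} + 0 = \frac{3}{2} \approx 1.5$)
$Q = 7$ ($Q = -8 + \frac{3}{2} \cdot 10 = -8 + 15 = 7$)
$Q - J{\left(-217,-18 \right)} = 7 - - 18 \left(1 - 18\right) = 7 - \left(-18\right) \left(-17\right) = 7 - 306 = -299$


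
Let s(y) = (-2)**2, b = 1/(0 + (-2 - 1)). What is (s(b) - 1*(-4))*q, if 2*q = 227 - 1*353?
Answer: -504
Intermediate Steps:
b = -1/3 (b = 1/(0 - 3) = 1/(-3) = -1/3 ≈ -0.33333)
s(y) = 4
q = -63 (q = (227 - 1*353)/2 = (227 - 353)/2 = (1/2)*(-126) = -63)
(s(b) - 1*(-4))*q = (4 - 1*(-4))*(-63) = (4 + 4)*(-63) = 8*(-63) = -504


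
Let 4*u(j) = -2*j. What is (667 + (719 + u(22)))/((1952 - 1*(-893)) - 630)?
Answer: 275/443 ≈ 0.62077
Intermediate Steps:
u(j) = -j/2 (u(j) = (-2*j)/4 = -j/2)
(667 + (719 + u(22)))/((1952 - 1*(-893)) - 630) = (667 + (719 - 1/2*22))/((1952 - 1*(-893)) - 630) = (667 + (719 - 11))/((1952 + 893) - 630) = (667 + 708)/(2845 - 630) = 1375/2215 = 1375*(1/2215) = 275/443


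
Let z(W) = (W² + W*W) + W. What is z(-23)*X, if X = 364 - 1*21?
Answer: 355005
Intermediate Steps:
X = 343 (X = 364 - 21 = 343)
z(W) = W + 2*W² (z(W) = (W² + W²) + W = 2*W² + W = W + 2*W²)
z(-23)*X = -23*(1 + 2*(-23))*343 = -23*(1 - 46)*343 = -23*(-45)*343 = 1035*343 = 355005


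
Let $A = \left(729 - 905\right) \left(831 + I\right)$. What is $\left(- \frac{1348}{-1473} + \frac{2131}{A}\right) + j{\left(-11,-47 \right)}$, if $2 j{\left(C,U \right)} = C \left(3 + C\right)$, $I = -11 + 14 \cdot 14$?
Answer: $\frac{11827327597}{263395968} \approx 44.903$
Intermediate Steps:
$I = 185$ ($I = -11 + 196 = 185$)
$j{\left(C,U \right)} = \frac{C \left(3 + C\right)}{2}$
$A = -178816$ ($A = \left(729 - 905\right) \left(831 + 185\right) = \left(-176\right) 1016 = -178816$)
$\left(- \frac{1348}{-1473} + \frac{2131}{A}\right) + j{\left(-11,-47 \right)} = \left(- \frac{1348}{-1473} + \frac{2131}{-178816}\right) + \frac{1}{2} \left(-11\right) \left(3 - 11\right) = \left(\left(-1348\right) \left(- \frac{1}{1473}\right) + 2131 \left(- \frac{1}{178816}\right)\right) + \frac{1}{2} \left(-11\right) \left(-8\right) = \left(\frac{1348}{1473} - \frac{2131}{178816}\right) + 44 = \frac{237905005}{263395968} + 44 = \frac{11827327597}{263395968}$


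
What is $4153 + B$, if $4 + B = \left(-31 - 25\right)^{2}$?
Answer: $7285$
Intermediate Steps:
$B = 3132$ ($B = -4 + \left(-31 - 25\right)^{2} = -4 + \left(-56\right)^{2} = -4 + 3136 = 3132$)
$4153 + B = 4153 + 3132 = 7285$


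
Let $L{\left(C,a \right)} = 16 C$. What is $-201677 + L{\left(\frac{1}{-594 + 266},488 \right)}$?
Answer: $- \frac{8268759}{41} \approx -2.0168 \cdot 10^{5}$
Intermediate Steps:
$-201677 + L{\left(\frac{1}{-594 + 266},488 \right)} = -201677 + \frac{16}{-594 + 266} = -201677 + \frac{16}{-328} = -201677 + 16 \left(- \frac{1}{328}\right) = -201677 - \frac{2}{41} = - \frac{8268759}{41}$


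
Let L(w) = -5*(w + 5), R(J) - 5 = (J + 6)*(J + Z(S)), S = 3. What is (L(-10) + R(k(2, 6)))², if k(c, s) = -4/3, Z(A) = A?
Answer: 115600/81 ≈ 1427.2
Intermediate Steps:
k(c, s) = -4/3 (k(c, s) = -4*⅓ = -4/3)
R(J) = 5 + (3 + J)*(6 + J) (R(J) = 5 + (J + 6)*(J + 3) = 5 + (6 + J)*(3 + J) = 5 + (3 + J)*(6 + J))
L(w) = -25 - 5*w (L(w) = -5*(5 + w) = -25 - 5*w)
(L(-10) + R(k(2, 6)))² = ((-25 - 5*(-10)) + (23 + (-4/3)² + 9*(-4/3)))² = ((-25 + 50) + (23 + 16/9 - 12))² = (25 + 115/9)² = (340/9)² = 115600/81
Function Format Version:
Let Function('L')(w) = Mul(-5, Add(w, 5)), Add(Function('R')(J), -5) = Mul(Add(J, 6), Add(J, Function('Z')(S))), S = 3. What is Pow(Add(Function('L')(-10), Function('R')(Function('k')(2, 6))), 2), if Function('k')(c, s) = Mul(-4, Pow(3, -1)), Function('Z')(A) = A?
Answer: Rational(115600, 81) ≈ 1427.2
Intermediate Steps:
Function('k')(c, s) = Rational(-4, 3) (Function('k')(c, s) = Mul(-4, Rational(1, 3)) = Rational(-4, 3))
Function('R')(J) = Add(5, Mul(Add(3, J), Add(6, J))) (Function('R')(J) = Add(5, Mul(Add(J, 6), Add(J, 3))) = Add(5, Mul(Add(6, J), Add(3, J))) = Add(5, Mul(Add(3, J), Add(6, J))))
Function('L')(w) = Add(-25, Mul(-5, w)) (Function('L')(w) = Mul(-5, Add(5, w)) = Add(-25, Mul(-5, w)))
Pow(Add(Function('L')(-10), Function('R')(Function('k')(2, 6))), 2) = Pow(Add(Add(-25, Mul(-5, -10)), Add(23, Pow(Rational(-4, 3), 2), Mul(9, Rational(-4, 3)))), 2) = Pow(Add(Add(-25, 50), Add(23, Rational(16, 9), -12)), 2) = Pow(Add(25, Rational(115, 9)), 2) = Pow(Rational(340, 9), 2) = Rational(115600, 81)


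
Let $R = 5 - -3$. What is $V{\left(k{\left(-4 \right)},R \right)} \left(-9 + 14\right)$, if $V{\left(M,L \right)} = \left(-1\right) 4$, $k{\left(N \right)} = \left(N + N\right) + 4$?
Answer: $-20$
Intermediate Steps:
$k{\left(N \right)} = 4 + 2 N$ ($k{\left(N \right)} = 2 N + 4 = 4 + 2 N$)
$R = 8$ ($R = 5 + 3 = 8$)
$V{\left(M,L \right)} = -4$
$V{\left(k{\left(-4 \right)},R \right)} \left(-9 + 14\right) = - 4 \left(-9 + 14\right) = \left(-4\right) 5 = -20$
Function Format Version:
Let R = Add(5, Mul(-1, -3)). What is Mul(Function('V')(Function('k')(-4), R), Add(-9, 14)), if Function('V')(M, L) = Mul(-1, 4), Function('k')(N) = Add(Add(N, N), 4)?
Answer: -20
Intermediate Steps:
Function('k')(N) = Add(4, Mul(2, N)) (Function('k')(N) = Add(Mul(2, N), 4) = Add(4, Mul(2, N)))
R = 8 (R = Add(5, 3) = 8)
Function('V')(M, L) = -4
Mul(Function('V')(Function('k')(-4), R), Add(-9, 14)) = Mul(-4, Add(-9, 14)) = Mul(-4, 5) = -20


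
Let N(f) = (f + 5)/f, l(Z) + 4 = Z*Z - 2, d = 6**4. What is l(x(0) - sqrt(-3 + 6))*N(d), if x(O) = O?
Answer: -1301/432 ≈ -3.0116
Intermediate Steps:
d = 1296
l(Z) = -6 + Z**2 (l(Z) = -4 + (Z*Z - 2) = -4 + (Z**2 - 2) = -4 + (-2 + Z**2) = -6 + Z**2)
N(f) = (5 + f)/f
l(x(0) - sqrt(-3 + 6))*N(d) = (-6 + (0 - sqrt(-3 + 6))**2)*((5 + 1296)/1296) = (-6 + (0 - sqrt(3))**2)*((1/1296)*1301) = (-6 + (-sqrt(3))**2)*(1301/1296) = (-6 + 3)*(1301/1296) = -3*1301/1296 = -1301/432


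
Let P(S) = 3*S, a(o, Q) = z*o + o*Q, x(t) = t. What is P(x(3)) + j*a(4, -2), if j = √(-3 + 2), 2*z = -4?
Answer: 9 - 16*I ≈ 9.0 - 16.0*I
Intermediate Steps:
z = -2 (z = (½)*(-4) = -2)
a(o, Q) = -2*o + Q*o (a(o, Q) = -2*o + o*Q = -2*o + Q*o)
j = I (j = √(-1) = I ≈ 1.0*I)
P(x(3)) + j*a(4, -2) = 3*3 + I*(4*(-2 - 2)) = 9 + I*(4*(-4)) = 9 + I*(-16) = 9 - 16*I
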